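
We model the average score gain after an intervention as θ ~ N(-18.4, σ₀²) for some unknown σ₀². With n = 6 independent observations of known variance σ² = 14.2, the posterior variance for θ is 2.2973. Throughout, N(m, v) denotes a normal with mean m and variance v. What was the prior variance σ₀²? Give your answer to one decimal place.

σ₀² = 78.4

For the Normal–Normal model with known σ², precisions add: τ_n = τ₀ + n/σ².
So 1/σ₀² = 1/2.2973 − 6/14.2 = 0.435294 − 0.422535 = 0.012759.
Hence σ₀² = 1/0.012759 ≈ 78.4.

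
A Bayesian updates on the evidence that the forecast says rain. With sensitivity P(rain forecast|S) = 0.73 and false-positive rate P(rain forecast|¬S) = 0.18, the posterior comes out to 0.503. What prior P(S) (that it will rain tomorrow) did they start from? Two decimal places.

P(S) = 0.20

Bayes' rule in odds form gives O(S|E) = O(S)·[P(E|S)/P(E|¬S)], hence O(S) = O(S|E)/LR.
Posterior odds = 0.503/(1−0.503) = 1.0121. LR = 0.73/0.18 = 4.0556.
Prior odds = 1.0121/4.0556 = 0.2496, so P(S) = 0.2496/(1+0.2496) ≈ 0.20.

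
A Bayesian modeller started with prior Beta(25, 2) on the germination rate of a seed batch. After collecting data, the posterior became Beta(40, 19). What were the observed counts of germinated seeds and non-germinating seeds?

15 germinated seeds and 17 non-germinating seeds

A Beta(a, b) prior with s successes and f failures in binomial data gives a Beta(a+s, b+f) posterior.
Match parameters: s=40−25=15, f=19−2=17.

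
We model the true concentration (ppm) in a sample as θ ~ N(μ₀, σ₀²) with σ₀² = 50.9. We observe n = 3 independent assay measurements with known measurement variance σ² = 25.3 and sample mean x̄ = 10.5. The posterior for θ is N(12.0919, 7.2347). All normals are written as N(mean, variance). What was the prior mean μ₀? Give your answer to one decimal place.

The posterior mean is a precision-weighted average: μ_n = (τ₀μ₀ + τ_data·x̄)/(τ₀+τ_data), with τ₀=1/σ₀² and τ_data=n/σ².
Here τ₀ = 1/50.9 = 0.019646 and τ_data = 3/25.3 = 0.118577, so τ_n = 0.138223.
Rearranging for μ₀: μ₀ = (μ_n·τ_n − τ_data·x̄)/τ₀ = (12.0919·0.138223 − 0.118577·10.5) / 0.019646 = 0.426320/0.019646 ≈ 21.7.

μ₀ = 21.7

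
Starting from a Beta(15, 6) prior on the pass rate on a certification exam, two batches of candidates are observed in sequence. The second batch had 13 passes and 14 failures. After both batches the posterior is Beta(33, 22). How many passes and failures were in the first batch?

Sequential conjugate updates are equivalent to a single update on the pooled data, so total successes = posterior α − prior α and total failures = posterior β − prior β.
Total across both batches: 33−15=18 passes, 22−6=16 failures.
Subtract the second batch: 18−13=5 passes and 16−14=2 failures.

5 passes and 2 failures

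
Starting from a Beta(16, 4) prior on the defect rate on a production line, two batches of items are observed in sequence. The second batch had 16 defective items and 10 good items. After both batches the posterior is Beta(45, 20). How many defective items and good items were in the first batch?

13 defective items and 6 good items

Sequential conjugate updates are equivalent to a single update on the pooled data, so total successes = posterior α − prior α and total failures = posterior β − prior β.
Total across both batches: 45−16=29 defective items, 20−4=16 good items.
Subtract the second batch: 29−16=13 defective items and 16−10=6 good items.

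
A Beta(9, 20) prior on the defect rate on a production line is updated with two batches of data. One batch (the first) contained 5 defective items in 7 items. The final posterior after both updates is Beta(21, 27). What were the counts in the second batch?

Because Beta–binomial updating is additive in the counts, the combined data contributed (α_post−α_prior, β_post−β_prior) successes and failures.
Total across both batches: 21−9=12 defective items, 27−20=7 good items.
Subtract the first batch: 12−5=7 defective items and 7−2=5 good items.

7 defective items and 5 good items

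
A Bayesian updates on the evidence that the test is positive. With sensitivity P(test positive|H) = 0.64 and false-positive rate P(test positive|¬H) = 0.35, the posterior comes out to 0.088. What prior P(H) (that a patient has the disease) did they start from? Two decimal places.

P(H) = 0.05

In odds form, posterior odds = prior odds × likelihood ratio, so prior odds = posterior odds ÷ LR.
Posterior odds = 0.088/(1−0.088) = 0.0965. LR = 0.64/0.35 = 1.8286.
Prior odds = 0.0965/1.8286 = 0.0528, so P(H) = 0.0528/(1+0.0528) ≈ 0.05.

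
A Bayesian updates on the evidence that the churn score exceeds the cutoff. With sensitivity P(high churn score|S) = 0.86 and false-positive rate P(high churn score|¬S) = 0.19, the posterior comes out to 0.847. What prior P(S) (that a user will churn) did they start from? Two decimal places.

Bayes' rule in odds form gives O(S|E) = O(S)·[P(E|S)/P(E|¬S)], hence O(S) = O(S|E)/LR.
Posterior odds = 0.847/(1−0.847) = 5.5359. LR = 0.86/0.19 = 4.5263.
Prior odds = 5.5359/4.5263 = 1.2231, so P(S) = 1.2231/(1+1.2231) ≈ 0.55.

P(S) = 0.55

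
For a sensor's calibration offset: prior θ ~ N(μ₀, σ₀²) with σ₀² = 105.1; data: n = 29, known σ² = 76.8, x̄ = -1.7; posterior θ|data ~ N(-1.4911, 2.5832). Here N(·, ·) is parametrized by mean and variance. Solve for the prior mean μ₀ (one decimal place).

The posterior mean is a precision-weighted average: μ_n = (τ₀μ₀ + τ_data·x̄)/(τ₀+τ_data), with τ₀=1/σ₀² and τ_data=n/σ².
Here τ₀ = 1/105.1 = 0.009515 and τ_data = 29/76.8 = 0.377604, so τ_n = 0.387119.
Rearranging for μ₀: μ₀ = (μ_n·τ_n − τ_data·x̄)/τ₀ = (-1.4911·0.387119 − 0.377604·-1.7) / 0.009515 = 0.064694/0.009515 ≈ 6.8.

μ₀ = 6.8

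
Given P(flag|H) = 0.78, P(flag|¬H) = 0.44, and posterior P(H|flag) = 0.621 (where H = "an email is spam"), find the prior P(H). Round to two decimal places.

P(H) = 0.48

Bayes' rule in odds form gives O(H|E) = O(H)·[P(E|H)/P(E|¬H)], hence O(H) = O(H|E)/LR.
Posterior odds = 0.621/(1−0.621) = 1.6385. LR = 0.78/0.44 = 1.7727.
Prior odds = 1.6385/1.7727 = 0.9243, so P(H) = 0.9243/(1+0.9243) ≈ 0.48.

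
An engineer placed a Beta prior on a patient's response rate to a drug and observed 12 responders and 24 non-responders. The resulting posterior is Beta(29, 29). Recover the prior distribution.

Beta(17, 5)

Under Beta–binomial conjugacy the posterior parameters are (a+s, b+f).
Subtract the data counts: 29−12=17, 29−24=5.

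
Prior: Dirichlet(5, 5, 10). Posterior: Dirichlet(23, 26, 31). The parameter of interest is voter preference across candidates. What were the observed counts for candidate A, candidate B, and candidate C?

counts (18, 21, 21)

For a Dirichlet(α) prior with multinomial counts c, the posterior is Dirichlet(α + c) componentwise.
Counts are posterior − prior componentwise: 23−5=18, 26−5=21, 31−10=21.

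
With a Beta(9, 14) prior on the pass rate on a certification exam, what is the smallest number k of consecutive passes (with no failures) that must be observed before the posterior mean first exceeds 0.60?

k = 13

After k passes and 0 failures the posterior is Beta(9+k, 14), with mean (9+k)/(9+14+k).
Set (9+k)/(23+k) > 0.60 and solve: k > (0.60·23 − 9)/(1 − 0.60) = 12.000.
The smallest integer exceeding 12.000 is 13, and checking k=13: (22)/(36) = 0.6111 > 0.60.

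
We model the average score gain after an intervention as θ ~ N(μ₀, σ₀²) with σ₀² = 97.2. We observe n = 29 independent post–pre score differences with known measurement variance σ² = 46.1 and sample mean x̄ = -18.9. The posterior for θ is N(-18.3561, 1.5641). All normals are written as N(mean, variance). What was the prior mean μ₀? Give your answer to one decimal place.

μ₀ = 14.9

The posterior mean is a precision-weighted average: μ_n = (τ₀μ₀ + τ_data·x̄)/(τ₀+τ_data), with τ₀=1/σ₀² and τ_data=n/σ².
Here τ₀ = 1/97.2 = 0.010288 and τ_data = 29/46.1 = 0.629067, so τ_n = 0.639355.
Rearranging for μ₀: μ₀ = (μ_n·τ_n − τ_data·x̄)/τ₀ = (-18.3561·0.639355 − 0.629067·-18.9) / 0.010288 = 0.153302/0.010288 ≈ 14.9.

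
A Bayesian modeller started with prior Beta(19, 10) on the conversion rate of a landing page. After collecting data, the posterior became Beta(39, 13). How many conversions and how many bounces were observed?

Under Beta–binomial conjugacy the posterior parameters are (α+s, β+f).
So s = 39 − 19 = 20 and f = 13 − 10 = 3.

20 conversions and 3 bounces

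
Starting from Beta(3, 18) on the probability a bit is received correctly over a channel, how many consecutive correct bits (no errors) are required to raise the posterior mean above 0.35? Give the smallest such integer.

After k correct bits and 0 errors the posterior is Beta(3+k, 18), with mean (3+k)/(3+18+k).
Set (3+k)/(21+k) > 0.35 and solve: k > (0.35·21 − 3)/(1 − 0.35) = 6.692.
The smallest integer exceeding 6.692 is 7, and checking k=7: (10)/(28) = 0.3571 > 0.35.

k = 7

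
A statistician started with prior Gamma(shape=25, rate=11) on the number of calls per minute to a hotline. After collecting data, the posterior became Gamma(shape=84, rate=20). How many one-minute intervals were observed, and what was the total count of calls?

n = 9 one-minute intervals with total 59 calls

Gamma–Poisson conjugacy: posterior shape = α + Σxᵢ, posterior rate = β + n.
Matching: Σxᵢ = 84 − 25 = 59 and n = 20 − 11 = 9.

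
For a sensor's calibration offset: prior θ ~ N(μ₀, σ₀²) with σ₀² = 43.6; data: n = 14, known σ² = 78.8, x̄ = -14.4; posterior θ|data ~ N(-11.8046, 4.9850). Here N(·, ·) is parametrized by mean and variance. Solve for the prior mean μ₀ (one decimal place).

With known observation variance, the Normal–Normal posterior has precision τ_n = τ₀ + n/σ² and mean μ_n = (τ₀μ₀ + (n/σ²)x̄)/τ_n.
Here τ₀ = 1/43.6 = 0.022936 and τ_data = 14/78.8 = 0.177665, so τ_n = 0.200601.
Rearranging for μ₀: μ₀ = (μ_n·τ_n − τ_data·x̄)/τ₀ = (-11.8046·0.200601 − 0.177665·-14.4) / 0.022936 = 0.190361/0.022936 ≈ 8.3.

μ₀ = 8.3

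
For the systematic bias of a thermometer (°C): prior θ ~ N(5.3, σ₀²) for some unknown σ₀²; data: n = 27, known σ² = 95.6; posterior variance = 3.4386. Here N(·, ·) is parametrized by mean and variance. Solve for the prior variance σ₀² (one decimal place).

Posterior precision equals prior precision plus data precision: 1/σ_n² = 1/σ₀² + n/σ².
So 1/σ₀² = 1/3.4386 − 27/95.6 = 0.290816 − 0.282427 = 0.008389.
Hence σ₀² = 1/0.008389 ≈ 119.2.

σ₀² = 119.2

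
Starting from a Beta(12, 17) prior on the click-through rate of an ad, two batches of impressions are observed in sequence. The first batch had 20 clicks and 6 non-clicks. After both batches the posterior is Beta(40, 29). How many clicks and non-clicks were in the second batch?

Sequential conjugate updates are equivalent to a single update on the pooled data, so total successes = posterior α − prior α and total failures = posterior β − prior β.
Total across both batches: 40−12=28 clicks, 29−17=12 non-clicks.
Subtract the first batch: 28−20=8 clicks and 12−6=6 non-clicks.

8 clicks and 6 non-clicks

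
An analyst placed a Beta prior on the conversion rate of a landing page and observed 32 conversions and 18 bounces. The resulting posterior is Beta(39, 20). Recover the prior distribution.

Under Beta–binomial conjugacy the posterior parameters are (α+s, β+f).
Subtract the data counts: 39−32=7, 20−18=2.

Beta(7, 2)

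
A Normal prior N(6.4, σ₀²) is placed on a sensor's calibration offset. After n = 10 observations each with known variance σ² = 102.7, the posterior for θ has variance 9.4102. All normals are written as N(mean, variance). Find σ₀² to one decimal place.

Posterior precision equals prior precision plus data precision: 1/σ_n² = 1/σ₀² + n/σ².
So 1/σ₀² = 1/9.4102 − 10/102.7 = 0.106268 − 0.097371 = 0.008897.
Hence σ₀² = 1/0.008897 ≈ 112.4.

σ₀² = 112.4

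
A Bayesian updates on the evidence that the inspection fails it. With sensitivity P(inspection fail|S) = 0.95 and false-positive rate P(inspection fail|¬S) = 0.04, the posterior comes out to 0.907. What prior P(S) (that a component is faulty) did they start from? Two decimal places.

In odds form, posterior odds = prior odds × likelihood ratio, so prior odds = posterior odds ÷ LR.
Posterior odds = 0.907/(1−0.907) = 9.7527. LR = 0.95/0.04 = 23.7500.
Prior odds = 9.7527/23.7500 = 0.4106, so P(S) = 0.4106/(1+0.4106) ≈ 0.29.

P(S) = 0.29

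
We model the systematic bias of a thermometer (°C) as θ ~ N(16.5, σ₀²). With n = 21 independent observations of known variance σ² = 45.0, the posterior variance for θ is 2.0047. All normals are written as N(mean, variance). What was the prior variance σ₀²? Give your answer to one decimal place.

σ₀² = 31.1

Posterior precision equals prior precision plus data precision: 1/σ_n² = 1/σ₀² + n/σ².
So 1/σ₀² = 1/2.0047 − 21/45.0 = 0.498828 − 0.466667 = 0.032161.
Hence σ₀² = 1/0.032161 ≈ 31.1.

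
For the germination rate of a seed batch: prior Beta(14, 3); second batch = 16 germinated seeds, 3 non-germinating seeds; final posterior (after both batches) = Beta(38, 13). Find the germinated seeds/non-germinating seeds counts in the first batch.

Sequential conjugate updates are equivalent to a single update on the pooled data, so total successes = posterior α − prior α and total failures = posterior β − prior β.
Total across both batches: 38−14=24 germinated seeds, 13−3=10 non-germinating seeds.
Subtract the second batch: 24−16=8 germinated seeds and 10−3=7 non-germinating seeds.

8 germinated seeds and 7 non-germinating seeds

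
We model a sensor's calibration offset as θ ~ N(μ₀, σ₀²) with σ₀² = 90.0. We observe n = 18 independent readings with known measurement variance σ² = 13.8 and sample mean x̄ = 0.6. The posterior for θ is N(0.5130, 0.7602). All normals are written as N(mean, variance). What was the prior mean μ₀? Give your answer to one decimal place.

With known observation variance, the Normal–Normal posterior has precision τ_n = τ₀ + n/σ² and mean μ_n = (τ₀μ₀ + (n/σ²)x̄)/τ_n.
Here τ₀ = 1/90.0 = 0.011111 and τ_data = 18/13.8 = 1.304348, so τ_n = 1.315459.
Rearranging for μ₀: μ₀ = (μ_n·τ_n − τ_data·x̄)/τ₀ = (0.5130·1.315459 − 1.304348·0.6) / 0.011111 = -0.107778/0.011111 ≈ -9.7.

μ₀ = -9.7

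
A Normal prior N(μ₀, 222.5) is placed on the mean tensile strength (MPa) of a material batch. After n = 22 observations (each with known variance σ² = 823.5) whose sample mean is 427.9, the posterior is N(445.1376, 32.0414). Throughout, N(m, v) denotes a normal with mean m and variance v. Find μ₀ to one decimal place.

μ₀ = 547.6

The posterior mean is a precision-weighted average: μ_n = (τ₀μ₀ + τ_data·x̄)/(τ₀+τ_data), with τ₀=1/σ₀² and τ_data=n/σ².
Here τ₀ = 1/222.5 = 0.004494 and τ_data = 22/823.5 = 0.026715, so τ_n = 0.031209.
Rearranging for μ₀: μ₀ = (μ_n·τ_n − τ_data·x̄)/τ₀ = (445.1376·0.031209 − 0.026715·427.9) / 0.004494 = 2.460951/0.004494 ≈ 547.6.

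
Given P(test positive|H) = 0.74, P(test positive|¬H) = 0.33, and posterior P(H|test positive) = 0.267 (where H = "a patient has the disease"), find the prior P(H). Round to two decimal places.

In odds form, posterior odds = prior odds × likelihood ratio, so prior odds = posterior odds ÷ LR.
Posterior odds = 0.267/(1−0.267) = 0.3643. LR = 0.74/0.33 = 2.2424.
Prior odds = 0.3643/2.2424 = 0.1625, so P(H) = 0.1625/(1+0.1625) ≈ 0.14.

P(H) = 0.14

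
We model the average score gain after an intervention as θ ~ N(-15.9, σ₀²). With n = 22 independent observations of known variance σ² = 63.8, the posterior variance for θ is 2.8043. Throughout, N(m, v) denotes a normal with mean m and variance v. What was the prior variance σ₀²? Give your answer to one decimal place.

σ₀² = 85.0

For the Normal–Normal model with known σ², precisions add: τ_n = τ₀ + n/σ².
So 1/σ₀² = 1/2.8043 − 22/63.8 = 0.356595 − 0.344828 = 0.011767.
Hence σ₀² = 1/0.011767 ≈ 85.0.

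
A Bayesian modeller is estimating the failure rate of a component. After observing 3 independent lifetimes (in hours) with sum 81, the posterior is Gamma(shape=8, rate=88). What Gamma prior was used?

Gamma(shape=5, rate=7)

Gamma–exponential conjugacy: posterior shape = α + n, posterior rate = β + Σtᵢ.
So α = 8 − 3 = 5 and β = 88 − 81 = 7.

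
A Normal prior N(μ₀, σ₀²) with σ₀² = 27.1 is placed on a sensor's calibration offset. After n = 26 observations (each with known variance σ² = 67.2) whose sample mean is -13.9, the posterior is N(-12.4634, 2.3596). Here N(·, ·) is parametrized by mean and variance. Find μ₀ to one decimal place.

With known observation variance, the Normal–Normal posterior has precision τ_n = τ₀ + n/σ² and mean μ_n = (τ₀μ₀ + (n/σ²)x̄)/τ_n.
Here τ₀ = 1/27.1 = 0.036900 and τ_data = 26/67.2 = 0.386905, so τ_n = 0.423805.
Rearranging for μ₀: μ₀ = (μ_n·τ_n − τ_data·x̄)/τ₀ = (-12.4634·0.423805 − 0.386905·-13.9) / 0.036900 = 0.095928/0.036900 ≈ 2.6.

μ₀ = 2.6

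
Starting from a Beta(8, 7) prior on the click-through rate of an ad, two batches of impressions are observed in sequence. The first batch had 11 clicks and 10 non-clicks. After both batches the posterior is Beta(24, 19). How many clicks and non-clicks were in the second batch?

Because Beta–binomial updating is additive in the counts, the combined data contributed (α_post−α_prior, β_post−β_prior) successes and failures.
Total across both batches: 24−8=16 clicks, 19−7=12 non-clicks.
Subtract the first batch: 16−11=5 clicks and 12−10=2 non-clicks.

5 clicks and 2 non-clicks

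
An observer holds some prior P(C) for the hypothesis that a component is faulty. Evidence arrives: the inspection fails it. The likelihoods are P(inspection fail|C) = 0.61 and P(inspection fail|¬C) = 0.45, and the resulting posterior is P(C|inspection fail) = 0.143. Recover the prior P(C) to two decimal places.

P(C) = 0.11

Bayes' rule in odds form gives O(C|E) = O(C)·[P(E|C)/P(E|¬C)], hence O(C) = O(C|E)/LR.
Posterior odds = 0.143/(1−0.143) = 0.1669. LR = 0.61/0.45 = 1.3556.
Prior odds = 0.1669/1.3556 = 0.1231, so P(C) = 0.1231/(1+0.1231) ≈ 0.11.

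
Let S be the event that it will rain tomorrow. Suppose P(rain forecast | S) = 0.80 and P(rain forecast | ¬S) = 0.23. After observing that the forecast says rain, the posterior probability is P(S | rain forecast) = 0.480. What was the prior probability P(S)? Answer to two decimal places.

Bayes' rule in odds form gives O(S|E) = O(S)·[P(E|S)/P(E|¬S)], hence O(S) = O(S|E)/LR.
Posterior odds = 0.480/(1−0.480) = 0.9231. LR = 0.80/0.23 = 3.4783.
Prior odds = 0.9231/3.4783 = 0.2654, so P(S) = 0.2654/(1+0.2654) ≈ 0.21.

P(S) = 0.21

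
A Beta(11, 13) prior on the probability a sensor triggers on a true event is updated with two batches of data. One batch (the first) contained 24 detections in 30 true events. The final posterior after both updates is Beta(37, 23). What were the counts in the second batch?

2 detections and 4 misses

Sequential conjugate updates are equivalent to a single update on the pooled data, so total successes = posterior α − prior α and total failures = posterior β − prior β.
Total across both batches: 37−11=26 detections, 23−13=10 misses.
Subtract the first batch: 26−24=2 detections and 10−6=4 misses.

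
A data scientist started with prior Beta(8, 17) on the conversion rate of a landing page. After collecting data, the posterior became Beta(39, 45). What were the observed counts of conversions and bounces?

Beta is conjugate to the binomial likelihood: posterior = Beta(α+s, β+f).
So s = 39 − 8 = 31 and f = 45 − 17 = 28.

31 conversions and 28 bounces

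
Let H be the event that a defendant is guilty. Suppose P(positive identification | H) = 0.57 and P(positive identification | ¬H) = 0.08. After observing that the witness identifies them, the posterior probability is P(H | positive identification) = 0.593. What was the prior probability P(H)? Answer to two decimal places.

P(H) = 0.17

Bayes' rule in odds form gives O(H|E) = O(H)·[P(E|H)/P(E|¬H)], hence O(H) = O(H|E)/LR.
Posterior odds = 0.593/(1−0.593) = 1.4570. LR = 0.57/0.08 = 7.1250.
Prior odds = 1.4570/7.1250 = 0.2045, so P(H) = 0.2045/(1+0.2045) ≈ 0.17.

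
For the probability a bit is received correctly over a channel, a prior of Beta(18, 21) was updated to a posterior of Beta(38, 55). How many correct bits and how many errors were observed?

Beta is conjugate to the binomial likelihood: posterior = Beta(α+s, β+f).
Match parameters: s=38−18=20, f=55−21=34.

20 correct bits and 34 errors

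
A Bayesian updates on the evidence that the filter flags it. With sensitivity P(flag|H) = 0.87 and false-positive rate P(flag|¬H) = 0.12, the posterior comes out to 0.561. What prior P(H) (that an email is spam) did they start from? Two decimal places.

P(H) = 0.15

Bayes' rule in odds form gives O(H|E) = O(H)·[P(E|H)/P(E|¬H)], hence O(H) = O(H|E)/LR.
Posterior odds = 0.561/(1−0.561) = 1.2779. LR = 0.87/0.12 = 7.2500.
Prior odds = 1.2779/7.2500 = 0.1763, so P(H) = 0.1763/(1+0.1763) ≈ 0.15.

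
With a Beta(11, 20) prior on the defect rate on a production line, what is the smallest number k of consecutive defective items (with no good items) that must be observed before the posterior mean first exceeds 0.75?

After k defective items and 0 good items the posterior is Beta(11+k, 20), with mean (11+k)/(11+20+k).
Set (11+k)/(31+k) > 0.75 and solve: k > (0.75·31 − 11)/(1 − 0.75) = 49.000.
The smallest integer exceeding 49.000 is 50, and checking k=50: (61)/(81) = 0.7531 > 0.75.

k = 50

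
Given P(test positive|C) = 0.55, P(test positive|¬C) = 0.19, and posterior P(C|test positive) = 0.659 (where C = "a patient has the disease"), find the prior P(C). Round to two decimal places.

Bayes' rule in odds form gives O(C|E) = O(C)·[P(E|C)/P(E|¬C)], hence O(C) = O(C|E)/LR.
Posterior odds = 0.659/(1−0.659) = 1.9326. LR = 0.55/0.19 = 2.8947.
Prior odds = 1.9326/2.8947 = 0.6676, so P(C) = 0.6676/(1+0.6676) ≈ 0.40.

P(C) = 0.40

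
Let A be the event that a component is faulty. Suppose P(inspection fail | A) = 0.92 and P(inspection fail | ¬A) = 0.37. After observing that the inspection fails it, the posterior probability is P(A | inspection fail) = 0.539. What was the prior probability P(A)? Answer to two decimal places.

Bayes' rule in odds form gives O(A|E) = O(A)·[P(E|A)/P(E|¬A)], hence O(A) = O(A|E)/LR.
Posterior odds = 0.539/(1−0.539) = 1.1692. LR = 0.92/0.37 = 2.4865.
Prior odds = 1.1692/2.4865 = 0.4702, so P(A) = 0.4702/(1+0.4702) ≈ 0.32.

P(A) = 0.32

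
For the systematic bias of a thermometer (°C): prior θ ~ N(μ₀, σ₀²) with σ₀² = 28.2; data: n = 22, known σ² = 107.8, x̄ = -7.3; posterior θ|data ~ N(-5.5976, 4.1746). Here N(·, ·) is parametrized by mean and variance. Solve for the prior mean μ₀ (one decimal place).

The posterior mean is a precision-weighted average: μ_n = (τ₀μ₀ + τ_data·x̄)/(τ₀+τ_data), with τ₀=1/σ₀² and τ_data=n/σ².
Here τ₀ = 1/28.2 = 0.035461 and τ_data = 22/107.8 = 0.204082, so τ_n = 0.239543.
Rearranging for μ₀: μ₀ = (μ_n·τ_n − τ_data·x̄)/τ₀ = (-5.5976·0.239543 − 0.204082·-7.3) / 0.035461 = 0.148933/0.035461 ≈ 4.2.

μ₀ = 4.2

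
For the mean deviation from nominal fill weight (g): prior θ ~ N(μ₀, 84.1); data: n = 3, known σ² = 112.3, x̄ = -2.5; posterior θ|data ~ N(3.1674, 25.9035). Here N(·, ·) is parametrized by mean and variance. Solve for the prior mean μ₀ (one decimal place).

With known observation variance, the Normal–Normal posterior has precision τ_n = τ₀ + n/σ² and mean μ_n = (τ₀μ₀ + (n/σ²)x̄)/τ_n.
Here τ₀ = 1/84.1 = 0.011891 and τ_data = 3/112.3 = 0.026714, so τ_n = 0.038605.
Rearranging for μ₀: μ₀ = (μ_n·τ_n − τ_data·x̄)/τ₀ = (3.1674·0.038605 − 0.026714·-2.5) / 0.011891 = 0.189062/0.011891 ≈ 15.9.

μ₀ = 15.9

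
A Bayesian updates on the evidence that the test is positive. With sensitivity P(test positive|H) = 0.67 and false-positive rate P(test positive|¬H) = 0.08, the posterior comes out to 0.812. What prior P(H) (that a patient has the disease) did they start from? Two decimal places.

Bayes' rule in odds form gives O(H|E) = O(H)·[P(E|H)/P(E|¬H)], hence O(H) = O(H|E)/LR.
Posterior odds = 0.812/(1−0.812) = 4.3191. LR = 0.67/0.08 = 8.3750.
Prior odds = 4.3191/8.3750 = 0.5157, so P(H) = 0.5157/(1+0.5157) ≈ 0.34.

P(H) = 0.34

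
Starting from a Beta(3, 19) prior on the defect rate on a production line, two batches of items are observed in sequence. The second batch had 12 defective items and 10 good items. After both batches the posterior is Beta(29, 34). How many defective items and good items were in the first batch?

Because Beta–binomial updating is additive in the counts, the combined data contributed (α_post−α_prior, β_post−β_prior) successes and failures.
Total across both batches: 29−3=26 defective items, 34−19=15 good items.
Subtract the second batch: 26−12=14 defective items and 15−10=5 good items.

14 defective items and 5 good items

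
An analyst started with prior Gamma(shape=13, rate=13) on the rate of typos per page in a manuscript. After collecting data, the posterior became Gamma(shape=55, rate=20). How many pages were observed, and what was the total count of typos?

Gamma–Poisson conjugacy: posterior shape = α + Σxᵢ, posterior rate = β + n.
Matching: Σxᵢ = 55 − 13 = 42 and n = 20 − 13 = 7.

n = 7 pages with total 42 typos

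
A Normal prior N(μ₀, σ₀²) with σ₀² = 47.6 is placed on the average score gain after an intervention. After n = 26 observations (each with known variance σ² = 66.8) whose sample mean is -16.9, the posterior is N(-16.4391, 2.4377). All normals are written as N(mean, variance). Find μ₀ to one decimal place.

The posterior mean is a precision-weighted average: μ_n = (τ₀μ₀ + τ_data·x̄)/(τ₀+τ_data), with τ₀=1/σ₀² and τ_data=n/σ².
Here τ₀ = 1/47.6 = 0.021008 and τ_data = 26/66.8 = 0.389222, so τ_n = 0.410230.
Rearranging for μ₀: μ₀ = (μ_n·τ_n − τ_data·x̄)/τ₀ = (-16.4391·0.410230 − 0.389222·-16.9) / 0.021008 = -0.165960/0.021008 ≈ -7.9.

μ₀ = -7.9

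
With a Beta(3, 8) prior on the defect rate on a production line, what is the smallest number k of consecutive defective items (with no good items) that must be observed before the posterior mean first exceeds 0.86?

After k defective items and 0 good items the posterior is Beta(3+k, 8), with mean (3+k)/(3+8+k).
Set (3+k)/(11+k) > 0.86 and solve: k > (0.86·11 − 3)/(1 − 0.86) = 46.143.
The smallest integer exceeding 46.143 is 47.

k = 47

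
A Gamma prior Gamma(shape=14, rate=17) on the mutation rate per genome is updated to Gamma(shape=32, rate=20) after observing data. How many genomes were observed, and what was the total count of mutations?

n = 3 genomes with total 18 mutations

Gamma–Poisson conjugacy: posterior shape = α + Σxᵢ, posterior rate = β + n.
Matching: Σxᵢ = 32 − 14 = 18 and n = 20 − 17 = 3.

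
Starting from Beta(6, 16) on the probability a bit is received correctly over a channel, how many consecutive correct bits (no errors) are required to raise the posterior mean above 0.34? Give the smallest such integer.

k = 3

After k correct bits and 0 errors the posterior is Beta(6+k, 16), with mean (6+k)/(6+16+k).
Set (6+k)/(22+k) > 0.34 and solve: k > (0.34·22 − 6)/(1 − 0.34) = 2.242.
The smallest integer exceeding 2.242 is 3, and checking k=3: (9)/(25) = 0.3600 > 0.34.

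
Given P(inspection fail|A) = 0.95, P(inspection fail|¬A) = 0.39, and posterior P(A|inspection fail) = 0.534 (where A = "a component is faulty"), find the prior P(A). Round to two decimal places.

P(A) = 0.32

Bayes' rule in odds form gives O(A|E) = O(A)·[P(E|A)/P(E|¬A)], hence O(A) = O(A|E)/LR.
Posterior odds = 0.534/(1−0.534) = 1.1459. LR = 0.95/0.39 = 2.4359.
Prior odds = 1.1459/2.4359 = 0.4704, so P(A) = 0.4704/(1+0.4704) ≈ 0.32.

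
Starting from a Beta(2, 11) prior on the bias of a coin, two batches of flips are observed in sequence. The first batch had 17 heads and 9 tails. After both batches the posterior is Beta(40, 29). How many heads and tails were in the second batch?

21 heads and 9 tails

Because Beta–binomial updating is additive in the counts, the combined data contributed (α_post−α_prior, β_post−β_prior) successes and failures.
Total across both batches: 40−2=38 heads, 29−11=18 tails.
Subtract the first batch: 38−17=21 heads and 18−9=9 tails.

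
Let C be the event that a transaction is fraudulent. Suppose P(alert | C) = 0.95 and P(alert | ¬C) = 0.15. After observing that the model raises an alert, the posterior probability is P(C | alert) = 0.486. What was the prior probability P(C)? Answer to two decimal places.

P(C) = 0.13

In odds form, posterior odds = prior odds × likelihood ratio, so prior odds = posterior odds ÷ LR.
Posterior odds = 0.486/(1−0.486) = 0.9455. LR = 0.95/0.15 = 6.3333.
Prior odds = 0.9455/6.3333 = 0.1493, so P(C) = 0.1493/(1+0.1493) ≈ 0.13.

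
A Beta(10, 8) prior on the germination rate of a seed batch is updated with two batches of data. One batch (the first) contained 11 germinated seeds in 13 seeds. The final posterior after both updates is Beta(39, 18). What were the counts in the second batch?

Because Beta–binomial updating is additive in the counts, the combined data contributed (α_post−α_prior, β_post−β_prior) successes and failures.
Total across both batches: 39−10=29 germinated seeds, 18−8=10 non-germinating seeds.
Subtract the first batch: 29−11=18 germinated seeds and 10−2=8 non-germinating seeds.

18 germinated seeds and 8 non-germinating seeds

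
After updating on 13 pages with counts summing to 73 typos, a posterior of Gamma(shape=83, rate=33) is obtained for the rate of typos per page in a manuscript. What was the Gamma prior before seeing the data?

Gamma(shape=10, rate=20)

Gamma–Poisson conjugacy: posterior shape = α + Σxᵢ, posterior rate = β + n.
So α = 83 − 73 = 10 and β = 33 − 13 = 20.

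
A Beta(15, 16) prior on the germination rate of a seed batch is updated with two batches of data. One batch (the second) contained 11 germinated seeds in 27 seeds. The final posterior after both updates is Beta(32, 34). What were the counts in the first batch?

Sequential conjugate updates are equivalent to a single update on the pooled data, so total successes = posterior α − prior α and total failures = posterior β − prior β.
Total across both batches: 32−15=17 germinated seeds, 34−16=18 non-germinating seeds.
Subtract the second batch: 17−11=6 germinated seeds and 18−16=2 non-germinating seeds.

6 germinated seeds and 2 non-germinating seeds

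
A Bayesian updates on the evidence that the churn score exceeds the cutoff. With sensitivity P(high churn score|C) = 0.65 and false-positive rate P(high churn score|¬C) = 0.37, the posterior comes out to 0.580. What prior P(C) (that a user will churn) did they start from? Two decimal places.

P(C) = 0.44

Bayes' rule in odds form gives O(C|E) = O(C)·[P(E|C)/P(E|¬C)], hence O(C) = O(C|E)/LR.
Posterior odds = 0.580/(1−0.580) = 1.3810. LR = 0.65/0.37 = 1.7568.
Prior odds = 1.3810/1.7568 = 0.7861, so P(C) = 0.7861/(1+0.7861) ≈ 0.44.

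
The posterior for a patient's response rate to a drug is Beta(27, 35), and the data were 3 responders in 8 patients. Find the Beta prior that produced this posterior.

Beta(24, 30)

A Beta(α, β) prior with s successes and f failures in binomial data gives a Beta(α+s, β+f) posterior.
So α = 27 − 3 = 24 and β = 35 − 5 = 30.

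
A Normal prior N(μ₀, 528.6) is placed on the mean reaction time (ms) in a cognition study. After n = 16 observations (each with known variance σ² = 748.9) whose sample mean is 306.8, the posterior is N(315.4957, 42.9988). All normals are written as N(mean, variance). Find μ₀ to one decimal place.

The posterior mean is a precision-weighted average: μ_n = (τ₀μ₀ + τ_data·x̄)/(τ₀+τ_data), with τ₀=1/σ₀² and τ_data=n/σ².
Here τ₀ = 1/528.6 = 0.001892 and τ_data = 16/748.9 = 0.021365, so τ_n = 0.023257.
Rearranging for μ₀: μ₀ = (μ_n·τ_n − τ_data·x̄)/τ₀ = (315.4957·0.023257 − 0.021365·306.8) / 0.001892 = 0.782701/0.001892 ≈ 413.7.

μ₀ = 413.7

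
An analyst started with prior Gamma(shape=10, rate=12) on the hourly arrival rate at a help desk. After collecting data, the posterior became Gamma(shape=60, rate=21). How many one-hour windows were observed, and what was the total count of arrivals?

Gamma–Poisson conjugacy: posterior shape = α + Σxᵢ, posterior rate = β + n.
Matching: Σxᵢ = 60 − 10 = 50 and n = 21 − 12 = 9.

n = 9 one-hour windows with total 50 arrivals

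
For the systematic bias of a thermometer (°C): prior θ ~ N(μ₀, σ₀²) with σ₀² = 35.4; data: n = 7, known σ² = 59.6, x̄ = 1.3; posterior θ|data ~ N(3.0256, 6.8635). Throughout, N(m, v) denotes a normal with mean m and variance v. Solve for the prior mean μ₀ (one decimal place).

μ₀ = 10.2

The posterior mean is a precision-weighted average: μ_n = (τ₀μ₀ + τ_data·x̄)/(τ₀+τ_data), with τ₀=1/σ₀² and τ_data=n/σ².
Here τ₀ = 1/35.4 = 0.028249 and τ_data = 7/59.6 = 0.117450, so τ_n = 0.145699.
Rearranging for μ₀: μ₀ = (μ_n·τ_n − τ_data·x̄)/τ₀ = (3.0256·0.145699 − 0.117450·1.3) / 0.028249 = 0.288142/0.028249 ≈ 10.2.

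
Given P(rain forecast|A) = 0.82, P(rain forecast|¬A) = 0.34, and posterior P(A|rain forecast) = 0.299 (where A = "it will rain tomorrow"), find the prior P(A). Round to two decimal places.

In odds form, posterior odds = prior odds × likelihood ratio, so prior odds = posterior odds ÷ LR.
Posterior odds = 0.299/(1−0.299) = 0.4265. LR = 0.82/0.34 = 2.4118.
Prior odds = 0.4265/2.4118 = 0.1768, so P(A) = 0.1768/(1+0.1768) ≈ 0.15.

P(A) = 0.15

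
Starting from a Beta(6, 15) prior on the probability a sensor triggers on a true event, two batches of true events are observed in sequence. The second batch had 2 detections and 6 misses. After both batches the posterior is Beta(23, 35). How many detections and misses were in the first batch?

Because Beta–binomial updating is additive in the counts, the combined data contributed (α_post−α_prior, β_post−β_prior) successes and failures.
Total across both batches: 23−6=17 detections, 35−15=20 misses.
Subtract the second batch: 17−2=15 detections and 20−6=14 misses.

15 detections and 14 misses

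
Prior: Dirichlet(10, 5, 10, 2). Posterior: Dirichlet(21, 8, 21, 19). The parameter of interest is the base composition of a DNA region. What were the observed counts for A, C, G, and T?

For a Dirichlet(α) prior with multinomial counts c, the posterior is Dirichlet(α + c) componentwise.
Counts are posterior − prior componentwise: 21−10=11, 8−5=3, 21−10=11, 19−2=17.

counts (11, 3, 11, 17)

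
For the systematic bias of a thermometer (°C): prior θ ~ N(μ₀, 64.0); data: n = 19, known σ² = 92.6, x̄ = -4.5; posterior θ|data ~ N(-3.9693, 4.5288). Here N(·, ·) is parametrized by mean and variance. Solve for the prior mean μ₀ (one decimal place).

With known observation variance, the Normal–Normal posterior has precision τ_n = τ₀ + n/σ² and mean μ_n = (τ₀μ₀ + (n/σ²)x̄)/τ_n.
Here τ₀ = 1/64.0 = 0.015625 and τ_data = 19/92.6 = 0.205184, so τ_n = 0.220809.
Rearranging for μ₀: μ₀ = (μ_n·τ_n − τ_data·x̄)/τ₀ = (-3.9693·0.220809 − 0.205184·-4.5) / 0.015625 = 0.046871/0.015625 ≈ 3.0.

μ₀ = 3.0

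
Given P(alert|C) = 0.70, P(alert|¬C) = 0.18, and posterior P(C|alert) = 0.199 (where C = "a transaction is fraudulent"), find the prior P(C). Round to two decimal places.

Bayes' rule in odds form gives O(C|E) = O(C)·[P(E|C)/P(E|¬C)], hence O(C) = O(C|E)/LR.
Posterior odds = 0.199/(1−0.199) = 0.2484. LR = 0.70/0.18 = 3.8889.
Prior odds = 0.2484/3.8889 = 0.0639, so P(C) = 0.0639/(1+0.0639) ≈ 0.06.

P(C) = 0.06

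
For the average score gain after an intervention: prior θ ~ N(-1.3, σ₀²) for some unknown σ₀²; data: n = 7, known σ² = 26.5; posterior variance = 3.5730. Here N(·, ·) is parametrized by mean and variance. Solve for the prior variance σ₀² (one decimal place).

σ₀² = 63.6

For the Normal–Normal model with known σ², precisions add: τ_n = τ₀ + n/σ².
So 1/σ₀² = 1/3.5730 − 7/26.5 = 0.279877 − 0.264151 = 0.015726.
Hence σ₀² = 1/0.015726 ≈ 63.6.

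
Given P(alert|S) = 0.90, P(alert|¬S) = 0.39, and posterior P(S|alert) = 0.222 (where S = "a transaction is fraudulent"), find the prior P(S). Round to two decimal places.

P(S) = 0.11

In odds form, posterior odds = prior odds × likelihood ratio, so prior odds = posterior odds ÷ LR.
Posterior odds = 0.222/(1−0.222) = 0.2853. LR = 0.90/0.39 = 2.3077.
Prior odds = 0.2853/2.3077 = 0.1236, so P(S) = 0.1236/(1+0.1236) ≈ 0.11.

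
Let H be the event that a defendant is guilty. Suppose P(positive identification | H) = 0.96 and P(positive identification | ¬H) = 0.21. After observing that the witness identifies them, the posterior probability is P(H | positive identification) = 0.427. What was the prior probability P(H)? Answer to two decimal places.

P(H) = 0.14

In odds form, posterior odds = prior odds × likelihood ratio, so prior odds = posterior odds ÷ LR.
Posterior odds = 0.427/(1−0.427) = 0.7452. LR = 0.96/0.21 = 4.5714.
Prior odds = 0.7452/4.5714 = 0.1630, so P(H) = 0.1630/(1+0.1630) ≈ 0.14.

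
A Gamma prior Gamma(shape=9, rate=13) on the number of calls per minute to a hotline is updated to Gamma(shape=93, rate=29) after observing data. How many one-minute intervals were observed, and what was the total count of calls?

n = 16 one-minute intervals with total 84 calls

Gamma–Poisson conjugacy: posterior shape = α + Σxᵢ, posterior rate = β + n.
Matching: Σxᵢ = 93 − 9 = 84 and n = 29 − 13 = 16.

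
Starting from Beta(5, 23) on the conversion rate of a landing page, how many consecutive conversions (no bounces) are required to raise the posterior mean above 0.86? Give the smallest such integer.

k = 137

After k conversions and 0 bounces the posterior is Beta(5+k, 23), with mean (5+k)/(5+23+k).
Set (5+k)/(28+k) > 0.86 and solve: k > (0.86·28 − 5)/(1 − 0.86) = 136.286.
The smallest integer exceeding 136.286 is 137.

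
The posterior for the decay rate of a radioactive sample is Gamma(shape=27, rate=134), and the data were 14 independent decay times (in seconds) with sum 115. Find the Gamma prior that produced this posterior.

Gamma–exponential conjugacy: posterior shape = α + n, posterior rate = β + Σtᵢ.
So α = 27 − 14 = 13 and β = 134 − 115 = 19.

Gamma(shape=13, rate=19)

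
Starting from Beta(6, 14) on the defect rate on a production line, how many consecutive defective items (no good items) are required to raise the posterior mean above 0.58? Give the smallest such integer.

After k defective items and 0 good items the posterior is Beta(6+k, 14), with mean (6+k)/(6+14+k).
Set (6+k)/(20+k) > 0.58 and solve: k > (0.58·20 − 6)/(1 − 0.58) = 13.333.
The smallest integer exceeding 13.333 is 14, and checking k=14: (20)/(34) = 0.5882 > 0.58.

k = 14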